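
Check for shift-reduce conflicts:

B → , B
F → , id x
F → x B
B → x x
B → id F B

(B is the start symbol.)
A shift-reduce conflict occurs when an LR(0) state has both:
  - a complete (reduce) item [A → α .] (dot at the end), and
  - a shift item [B → β . c γ] (dot before a terminal).

Augment with B' → B and build the canonical LR(0) collection (I0 = CLOSURE({[B' → . B]}), then GOTO on every symbol after a dot until no new states appear). It has 14 states:
  I0: { [B → . , B], [B → . id F B], [B → . x x], [B' → . B] }  — shift
  I1: { [B → , . B], [B → . , B], [B → . id F B], [B → . x x] }  — shift
  I2: { [B' → B .] }  — accept
  I3: { [B → id . F B], [F → . , id x], [F → . x B] }  — shift
  I4: { [B → x . x] }  — shift
  I5: { [B → x x .] }  — reduce
  I6: { [F → , . id x] }  — shift
  I7: { [B → . , B], [B → . id F B], [B → . x x], [B → id F . B] }  — shift
  I8: { [B → . , B], [B → . id F B], [B → . x x], [F → x . B] }  — shift
  I9: { [F → x B .] }  — reduce
  I10: { [B → id F B .] }  — reduce
  I11: { [F → , id . x] }  — shift
  I12: { [F → , id x .] }  — reduce
  I13: { [B → , B .] }  — reduce

No state contains both a complete item and a shift item.

Answer: No shift-reduce conflicts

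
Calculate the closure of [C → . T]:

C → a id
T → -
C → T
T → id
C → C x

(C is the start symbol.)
To compute CLOSURE, for each item [A → α.Bβ] where B is a non-terminal, add [B → .γ] for all productions B → γ; repeat for the newly added items until nothing changes.

Start with: [C → . T]
  [C → . T] has the dot before T: add [T → . -], [T → . id]
No further items can be added.

CLOSURE = { [C → . T], [T → . -], [T → . id] }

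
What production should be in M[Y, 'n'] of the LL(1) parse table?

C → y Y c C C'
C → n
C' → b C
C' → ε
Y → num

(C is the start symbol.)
Empty (error entry)

To find M[Y, 'n'], we find productions for Y where 'n' is in the predict set (PREDICT(N → α) = (FIRST(α) \ {ε}) ∪ (FOLLOW(N) if α ⇒* ε)).

Y → num: PREDICT = { 'num' }

M[Y, 'n'] is empty (no production applies)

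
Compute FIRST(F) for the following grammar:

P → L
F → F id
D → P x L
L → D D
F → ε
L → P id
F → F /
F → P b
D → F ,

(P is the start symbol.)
{ ',', '/', 'id', ε }

To compute FIRST(F), examine every production with F on the left-hand side, reading each right-hand side left to right until a non-nullable symbol is reached.

FIRST sets of the other non-terminals involved (by the same procedure, iterated to a fixed point):
  FIRST(P) = { ',', '/', 'id' }

From F → F id:
  - F is the symbol being defined: contributes nothing new
    F is nullable, so continue to the next symbol
  - id is a terminal: add 'id' and stop
From F → ε:
  - ε-production, so ε ∈ FIRST(F)
From F → F /:
  - F is the symbol being defined: contributes nothing new
    F is nullable, so continue to the next symbol
  - '/' is a terminal: add '/' and stop
From F → P b:
  - P is a non-terminal: add FIRST(P) \ {ε} = { ',', '/', 'id' }
    P is not nullable, so stop

Collecting: FIRST(F) = { ',', '/', 'id', ε }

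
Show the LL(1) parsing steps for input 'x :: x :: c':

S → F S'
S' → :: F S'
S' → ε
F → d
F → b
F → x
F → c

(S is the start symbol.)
Stack is shown with the top on the left.

Stack      Input          Action
--------------------------------
S $        x :: x :: c $  output S → F S'
F S' $     x :: x :: c $  output F → x
x S' $     x :: x :: c $  match 'x'
S' $       :: x :: c $    output S' → :: F S'
:: F S' $  :: x :: c $    match '::'
F S' $     x :: c $       output F → x
x S' $     x :: c $       match 'x'
S' $       :: c $         output S' → :: F S'
:: F S' $  :: c $         match '::'
F S' $     c $            output F → c
c S' $     c $            match 'c'
S' $       $              output S' → ε
$          $              accept

The string is accepted.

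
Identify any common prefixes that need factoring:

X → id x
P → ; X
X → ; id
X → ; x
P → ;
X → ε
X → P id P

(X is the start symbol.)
Yes, X has productions with common prefix ';'; P has productions with common prefix ';'

Left-factoring is needed when two productions for the same non-terminal
share a common prefix on the right-hand side.

Productions for X:
  X → id x
  X → ; id
  X → ; x
  X → ε
  X → P id P
Productions for P:
  P → ; X
  P → ;

Found common prefix ';' in productions for X
Found common prefix ';' in productions for P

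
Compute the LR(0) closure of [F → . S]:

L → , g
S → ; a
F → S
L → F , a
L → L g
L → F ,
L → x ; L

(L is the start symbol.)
Start with: [F → . S]
  [F → . S] has the dot before S: add [S → . ; a]
No further items can be added.

CLOSURE = { [F → . S], [S → . ; a] }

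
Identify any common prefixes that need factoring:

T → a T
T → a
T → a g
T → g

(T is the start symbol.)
Left-factoring is needed when two productions for the same non-terminal
share a common prefix on the right-hand side.

Productions for T:
  T → a T
  T → a
  T → a g
  T → g

Found common prefix 'a' in productions for T

Answer: Yes, T has productions with common prefix 'a'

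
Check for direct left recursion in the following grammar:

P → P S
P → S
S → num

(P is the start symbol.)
Yes, P is left-recursive

P → P S: LEFT RECURSIVE (starts with P)
P → S: starts with S
S → num: starts with num

The grammar has direct left recursion on: P.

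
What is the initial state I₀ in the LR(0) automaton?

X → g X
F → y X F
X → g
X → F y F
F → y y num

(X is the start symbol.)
First, augment the grammar with X' → X
I₀ = CLOSURE({ [X' → . X] }):
  [X' → . X] has the dot before X: add [X → . g X], [X → . g], [X → . F y F]
  [X → . F y F] has the dot before F: add [F → . y X F], [F → . y y num]
No further items can be added.

I₀ = { [F → . y X F], [F → . y y num], [X → . F y F], [X → . g X], [X → . g], [X' → . X] }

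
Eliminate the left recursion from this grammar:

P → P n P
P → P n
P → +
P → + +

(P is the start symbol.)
P → + P'
P → + + P'
P' → n P P'
P' → n P'
P' → ε

P is directly left-recursive. The standard transformation for
  A → A α₁ | ... | A α_m | β₁ | ... | β_n
is
  A  → β₁ A' | ... | β_n A'
  A' → α₁ A' | ... | α_m A' | ε

P → + becomes P → + P'
P → + + becomes P → + + P'
P → P n P becomes P' → n P P'
P → P n becomes P' → n P'
Add P' → ε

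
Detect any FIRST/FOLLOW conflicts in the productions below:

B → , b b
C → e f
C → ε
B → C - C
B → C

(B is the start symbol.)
No FIRST/FOLLOW conflicts.

A FIRST/FOLLOW conflict occurs when a non-terminal N has a nullable alternative N → β (β ⇒* ε) and another alternative N → α with FIRST(α) ∩ FOLLOW(N) ≠ ∅: on such a lookahead the parser cannot decide between expanding α and letting N vanish via β.

Nullable non-terminals: B, C.
FIRST sets used below: FIRST(C) = { 'e', ε }

B: nullable alternative(s) B → C; FOLLOW(B) = { $ }
  B → , b b: FIRST \ {ε} = { ',' } — disjoint from FOLLOW(B)
  B → C - C: FIRST \ {ε} = { '-', 'e' } — disjoint from FOLLOW(B)
  B → C: FIRST \ {ε} = { 'e' } — this is the only nullable alternative, skip

C: nullable alternative(s) C → ε; FOLLOW(C) = { $, '-' }
  C → e f: FIRST \ {ε} = { 'e' } — disjoint from FOLLOW(C)
  C → ε: FIRST \ {ε} = { } — this is the only nullable alternative, skip

No FIRST/FOLLOW conflicts found.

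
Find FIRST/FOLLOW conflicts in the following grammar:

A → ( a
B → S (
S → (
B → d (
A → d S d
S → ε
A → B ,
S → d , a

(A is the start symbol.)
Yes. S → '(' with FOLLOW(S) on { '(' }; S → d ',' a with FOLLOW(S) on { 'd' }

Nullable non-terminals: S.

S: nullable alternative(s) S → ε; FOLLOW(S) = { '(', 'd' }
  S → (: FIRST \ {ε} = { '(' } — overlaps FOLLOW(S) on { '(' }: CONFLICT
  S → ε: FIRST \ {ε} = { } — this is the only nullable alternative, skip
  S → d , a: FIRST \ {ε} = { 'd' } — overlaps FOLLOW(S) on { 'd' }: CONFLICT

A, B have no nullable alternative, so no FIRST/FOLLOW check is needed there.

So the grammar has 2 FIRST/FOLLOW conflicts (marked CONFLICT above).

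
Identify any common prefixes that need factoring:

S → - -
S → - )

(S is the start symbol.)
Left-factoring is needed when two productions for the same non-terminal
share a common prefix on the right-hand side.

Productions for S:
  S → - -
  S → - )

Found common prefix '-' in productions for S

Answer: Yes, S has productions with common prefix '-'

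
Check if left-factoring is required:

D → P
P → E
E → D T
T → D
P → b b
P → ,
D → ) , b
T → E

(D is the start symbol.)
Left-factoring is needed when two productions for the same non-terminal
share a common prefix on the right-hand side.

Productions for D:
  D → P
  D → ) , b
Productions for P:
  P → E
  P → b b
  P → ,
Productions for T:
  T → D
  T → E

No common prefixes found.

Answer: No, left-factoring is not needed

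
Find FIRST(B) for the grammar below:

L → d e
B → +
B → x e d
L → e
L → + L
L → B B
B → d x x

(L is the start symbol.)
To compute FIRST(B), examine every production with B on the left-hand side, reading each right-hand side left to right until a non-nullable symbol is reached.

From B → +:
  - '+' is a terminal: add '+' and stop
From B → x e d:
  - x is a terminal: add 'x' and stop
From B → d x x:
  - d is a terminal: add 'd' and stop

Collecting: FIRST(B) = { '+', 'd', 'x' }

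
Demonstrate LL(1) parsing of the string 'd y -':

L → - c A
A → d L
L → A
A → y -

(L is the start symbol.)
Stack is shown with the top on the left.

Stack  Input    Action
----------------------
L $    d y - $  output L → A
A $    d y - $  output A → d L
d L $  d y - $  match 'd'
L $    y - $    output L → A
A $    y - $    output A → y -
y - $  y - $    match 'y'
- $    - $      match '-'
$      $        accept

The string is accepted.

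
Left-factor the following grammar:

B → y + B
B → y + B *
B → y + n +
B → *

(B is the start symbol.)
Left-factoring transforms A → αβ₁ | αβ₂ into A → αA' and A' → β₁ | β₂
(α is the longest common prefix among the alternatives). Repeat until
no nonterminal has two alternatives with a common prefix.

Round 1: B has alternatives sharing prefix 'y +'. Introduce B': B → y + B'
  Add: B' → B
  Add: B' → B *
  Add: B' → n +

Round 2: B' has alternatives sharing prefix 'B'. Introduce B'': B' → B B''
  Add: B'' → ε
  Add: B'' → *

No remaining common prefixes — done.

Resulting grammar:
B → y + B'
B' → B B''
B'' → ε
B'' → *
B' → n +
B → *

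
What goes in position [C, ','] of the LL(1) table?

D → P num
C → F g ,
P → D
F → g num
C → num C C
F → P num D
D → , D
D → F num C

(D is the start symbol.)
C → F g ,

To find M[C, ','], we find productions for C where ',' is in the predict set (PREDICT(N → α) = (FIRST(α) \ {ε}) ∪ (FOLLOW(N) if α ⇒* ε)).

Relevant sets:
  FIRST(F) = { ',', 'g' }

C → F g ,: PREDICT = { ',', 'g' }
  ',' is in predict set, so this production goes in M[C, ',']
C → num C C: PREDICT = { 'num' }

M[C, ','] = C → F g ,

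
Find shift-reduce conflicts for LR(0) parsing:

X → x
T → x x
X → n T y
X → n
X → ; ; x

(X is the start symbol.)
Yes — I3: [X → n .] vs [T → . x x]

Augment with X' → X and build the canonical LR(0) collection (I0 = CLOSURE({[X' → . X]}), then GOTO on every symbol after a dot until no new states appear). It has 11 states:
  I0: { [X → . ; ; x], [X → . n T y], [X → . n], [X → . x], [X' → . X] }  — shift
  I1: { [X → ; . ; x] }  — shift
  I2: { [X' → X .] }  — accept
  I3: { [T → . x x], [X → n . T y], [X → n .] }  — shift, reduce
  I4: { [X → x .] }  — reduce
  I5: { [X → n T . y] }  — shift
  I6: { [T → x . x] }  — shift
  I7: { [T → x x .] }  — reduce
  I8: { [X → n T y .] }  — reduce
  I9: { [X → ; ; . x] }  — shift
  I10: { [X → ; ; x .] }  — reduce

I3 contains reduce item [X → n .] and shift item [T → . x x] — shift-reduce conflict.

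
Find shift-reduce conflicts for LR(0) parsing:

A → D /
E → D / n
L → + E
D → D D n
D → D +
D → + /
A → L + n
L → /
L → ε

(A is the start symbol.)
Augment with A' → A and build the canonical LR(0) collection (I0 = CLOSURE({[A' → . A]}), then GOTO on every symbol after a dot until no new states appear). It has 18 states:
  I0: { [A → . D /], [A → . L + n], [A' → . A], [D → . + /], [D → . D +], [D → . D D n], [L → . + E], [L → . /], [L → .] }  — shift, reduce
  I1: { [D → + . /], [D → . + /], [D → . D +], [D → . D D n], [E → . D / n], [L → + . E] }  — shift
  I2: { [L → / .] }  — reduce
  I3: { [A' → A .] }  — accept
  I4: { [A → D . /], [D → . + /], [D → . D +], [D → . D D n], [D → D . +], [D → D . D n] }  — shift
  I5: { [A → L . + n] }  — shift
  I6: { [A → L + . n] }  — shift
  I7: { [A → L + n .] }  — reduce
  I8: { [D → + . /], [D → D + .] }  — shift, reduce
  I9: { [A → D / .] }  — reduce
  I10: { [D → . + /], [D → . D +], [D → . D D n], [D → D . +], [D → D . D n], [D → D D . n] }  — shift
  I11: { [D → D D n .] }  — reduce
  I12: { [D → + / .] }  — reduce
  I13: { [D → + . /] }  — shift
  I14: { [D → . + /], [D → . D +], [D → . D D n], [D → D . +], [D → D . D n], [E → D . / n] }  — shift
  I15: { [L → + E .] }  — reduce
  I16: { [E → D / . n] }  — shift
  I17: { [E → D / n .] }  — reduce

I0 contains reduce item [L → .] and shift items [D → . + /], [L → . + E], [L → . /] — shift-reduce conflict.
I8 contains reduce item [D → D + .] and shift item [D → + . /] — shift-reduce conflict.

Answer: Yes — I0: [L → .] vs [D → . + /]; I8: [D → D + .] vs [D → + . /]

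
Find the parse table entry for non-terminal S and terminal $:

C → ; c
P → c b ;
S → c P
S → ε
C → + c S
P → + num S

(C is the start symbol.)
To find M[S, $], we find productions for S where $ is in the predict set (PREDICT(N → α) = (FIRST(α) \ {ε}) ∪ (FOLLOW(N) if α ⇒* ε)).

Relevant sets:
  FOLLOW(S) = { $ }

S → c P: PREDICT = { 'c' }
S → ε: PREDICT = { $ }
  $ is in predict set, so this production goes in M[S, $]

M[S, $] = S → ε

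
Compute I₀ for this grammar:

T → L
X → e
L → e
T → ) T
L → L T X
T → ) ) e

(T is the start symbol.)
{ [L → . L T X], [L → . e], [T → . ) ) e], [T → . ) T], [T → . L], [T' → . T] }

First, augment the grammar with T' → T
I₀ = CLOSURE({ [T' → . T] }):
  [T' → . T] has the dot before T: add [T → . L], [T → . ) T], [T → . ) ) e]
  [T → . L] has the dot before L: add [L → . e], [L → . L T X]
No further items can be added.

I₀ = { [L → . L T X], [L → . e], [T → . ) ) e], [T → . ) T], [T → . L], [T' → . T] }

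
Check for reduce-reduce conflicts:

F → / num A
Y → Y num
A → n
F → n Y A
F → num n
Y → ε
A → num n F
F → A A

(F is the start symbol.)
Yes — I4: [A → n .] vs [Y → .]

Augment with F' → F and build the canonical LR(0) collection (I0 = CLOSURE({[F' → . F]}), then GOTO on every symbol after a dot until no new states appear). It has 17 states:
  I0: { [A → . n], [A → . num n F], [F → . / num A], [F → . A A], [F → . n Y A], [F → . num n], [F' → . F] }  — shift
  I1: { [F → / . num A] }  — shift
  I2: { [A → . n], [A → . num n F], [F → A . A] }  — shift
  I3: { [F' → F .] }  — accept
  I4: { [A → n .], [F → n . Y A], [Y → . Y num], [Y → .] }  — 2 reduces
  I5: { [A → num . n F], [F → num . n] }  — shift
  I6: { [A → . n], [A → . num n F], [A → num n . F], [F → . / num A], [F → . A A], [F → . n Y A], [F → . num n], [F → num n .] }  — shift, reduce
  I7: { [A → num n F .] }  — reduce
  I8: { [A → . n], [A → . num n F], [F → n Y . A], [Y → Y . num] }  — shift
  I9: { [F → n Y A .] }  — reduce
  I10: { [A → n .] }  — reduce
  I11: { [A → num . n F], [Y → Y num .] }  — shift, reduce
  I12: { [A → . n], [A → . num n F], [A → num n . F], [F → . / num A], [F → . A A], [F → . n Y A], [F → . num n] }  — shift
  I13: { [F → A A .] }  — reduce
  I14: { [A → num . n F] }  — shift
  I15: { [A → . n], [A → . num n F], [F → / num . A] }  — shift
  I16: { [F → / num A .] }  — reduce

I4 contains complete items [A → n .], [Y → .] — reduce-reduce conflict.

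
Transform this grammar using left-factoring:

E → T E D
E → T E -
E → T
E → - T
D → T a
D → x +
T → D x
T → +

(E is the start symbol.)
Left-factoring transforms A → αβ₁ | αβ₂ into A → αA' and A' → β₁ | β₂
(α is the longest common prefix among the alternatives). Repeat until
no nonterminal has two alternatives with a common prefix.

Round 1: E has alternatives sharing prefix 'T'. Introduce E': E → T E'
  Add: E' → E D
  Add: E' → E -
  Add: E' → ε

Round 2: E' has alternatives sharing prefix 'E'. Introduce E'': E' → E E''
  Add: E'' → D
  Add: E'' → -

No remaining common prefixes — done.

Resulting grammar:
E → T E'
E' → E E''
E'' → D
E'' → -
E' → ε
E → - T
D → T a
D → x +
T → D x
T → +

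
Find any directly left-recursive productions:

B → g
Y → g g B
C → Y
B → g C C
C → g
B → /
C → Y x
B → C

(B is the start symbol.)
No direct left recursion

B → g: starts with g
Y → g g B: starts with g
C → Y: starts with Y
B → g C C: starts with g
C → g: starts with g
B → /: starts with '/'
C → Y x: starts with Y
B → C: starts with C

No direct left recursion found.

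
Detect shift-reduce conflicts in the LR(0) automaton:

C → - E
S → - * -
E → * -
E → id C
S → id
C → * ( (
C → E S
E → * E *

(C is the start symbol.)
Augment with C' → C and build the canonical LR(0) collection (I0 = CLOSURE({[C' → . C]}), then GOTO on every symbol after a dot until no new states appear). It has 19 states:
  I0: { [C → . * ( (], [C → . - E], [C → . E S], [C' → . C], [E → . * -], [E → . * E *], [E → . id C] }  — shift
  I1: { [C → * . ( (], [E → * . -], [E → * . E *], [E → . * -], [E → . * E *], [E → . id C] }  — shift
  I2: { [C → - . E], [E → . * -], [E → . * E *], [E → . id C] }  — shift
  I3: { [C' → C .] }  — accept
  I4: { [C → E . S], [S → . - * -], [S → . id] }  — shift
  I5: { [C → . * ( (], [C → . - E], [C → . E S], [E → . * -], [E → . * E *], [E → . id C], [E → id . C] }  — shift
  I6: { [E → id C .] }  — reduce
  I7: { [S → - . * -] }  — shift
  I8: { [C → E S .] }  — reduce
  I9: { [S → id .] }  — reduce
  I10: { [S → - * . -] }  — shift
  I11: { [S → - * - .] }  — reduce
  I12: { [E → * . -], [E → * . E *], [E → . * -], [E → . * E *], [E → . id C] }  — shift
  I13: { [C → - E .] }  — reduce
  I14: { [E → * - .] }  — reduce
  I15: { [E → * E . *] }  — shift
  I16: { [E → * E * .] }  — reduce
  I17: { [C → * ( . (] }  — shift
  I18: { [C → * ( ( .] }  — reduce

No state contains both a complete item and a shift item.

Answer: No shift-reduce conflicts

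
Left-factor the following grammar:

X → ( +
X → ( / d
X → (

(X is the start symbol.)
X → ( X'
X' → +
X' → / d
X' → ε

Left-factoring transforms A → αβ₁ | αβ₂ into A → αA' and A' → β₁ | β₂
(α is the longest common prefix among the alternatives). Repeat until
no nonterminal has two alternatives with a common prefix.

Round 1: X has alternatives sharing prefix '('. Introduce X': X → ( X'
  Add: X' → +
  Add: X' → / d
  Add: X' → ε

No remaining common prefixes — done.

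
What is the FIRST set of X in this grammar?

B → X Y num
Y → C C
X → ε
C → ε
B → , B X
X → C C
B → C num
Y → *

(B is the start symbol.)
{ ε }

To compute FIRST(X), examine every production with X on the left-hand side, reading each right-hand side left to right until a non-nullable symbol is reached.

FIRST sets of the other non-terminals involved (by the same procedure, iterated to a fixed point):
  FIRST(C) = { ε }

From X → ε:
  - ε-production, so ε ∈ FIRST(X)
From X → C C:
  - C is a non-terminal: add FIRST(C) \ {ε} = { }
    C is nullable, so continue to the next symbol
  - C is a non-terminal: add FIRST(C) \ {ε} = { }
    C is nullable and nothing follows, so the whole right-hand side can vanish: ε ∈ FIRST(X)

Collecting: FIRST(X) = { ε }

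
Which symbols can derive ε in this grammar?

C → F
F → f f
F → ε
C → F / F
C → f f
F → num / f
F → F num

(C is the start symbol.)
ε-productions: F → ε
So F is immediately nullable.
C → F: every symbol on the right is nullable, so C is nullable too.
Every non-terminal is now nullable.
Nullable = { 'C', 'F' }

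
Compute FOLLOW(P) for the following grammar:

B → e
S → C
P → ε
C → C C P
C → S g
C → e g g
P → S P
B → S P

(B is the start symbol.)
{ $, 'e', 'g' }

To compute FOLLOW(P), find every occurrence of P on a right-hand side N → α P β: add FIRST(β) \ {ε}, and if β is empty or nullable also add FOLLOW(N). Iterate to a fixed point.

In C → C C P: P is at the end, add FOLLOW(C)
In P → S P: P is at the end; this adds FOLLOW(P) to itself — nothing new
In B → S P: P is at the end, add FOLLOW(B)

The FOLLOW sets referred to above (computed the same way, to a fixed point):
  FOLLOW(C) = { $, 'e', 'g' }
  FOLLOW(B) = { $ }

Taking the union: FOLLOW(P) = { $, 'e', 'g' }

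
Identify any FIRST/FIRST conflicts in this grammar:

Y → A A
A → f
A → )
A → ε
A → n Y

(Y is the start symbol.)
No FIRST/FIRST conflicts.

Productions for A:
  A → f: FIRST = { 'f' }
  A → ): FIRST = { ')' }
  A → ε: FIRST = { ε }
  A → n Y: FIRST = { 'n' }
Y has only one production, so no FIRST/FIRST conflict is possible there.

All alternatives of each non-terminal have pairwise disjoint FIRST sets.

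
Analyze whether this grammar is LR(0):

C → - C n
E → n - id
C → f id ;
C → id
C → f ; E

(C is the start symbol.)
Augment with C' → C and build the canonical LR(0) collection (I0 = CLOSURE({[C' → . C]}), then GOTO on every symbol after a dot until no new states appear). It has 14 states:
  I0: { [C → . - C n], [C → . f ; E], [C → . f id ;], [C → . id], [C' → . C] }  — shift
  I1: { [C → - . C n], [C → . - C n], [C → . f ; E], [C → . f id ;], [C → . id] }  — shift
  I2: { [C' → C .] }  — accept
  I3: { [C → f . ; E], [C → f . id ;] }  — shift
  I4: { [C → id .] }  — reduce
  I5: { [C → f ; . E], [E → . n - id] }  — shift
  I6: { [C → f id . ;] }  — shift
  I7: { [C → f id ; .] }  — reduce
  I8: { [C → f ; E .] }  — reduce
  I9: { [E → n . - id] }  — shift
  I10: { [E → n - . id] }  — shift
  I11: { [E → n - id .] }  — reduce
  I12: { [C → - C . n] }  — shift
  I13: { [C → - C n .] }  — reduce

Every state is either a pure shift/goto state or contains exactly one complete item and nothing to shift — no conflicts. The grammar is LR(0).

Answer: Yes, the grammar is LR(0)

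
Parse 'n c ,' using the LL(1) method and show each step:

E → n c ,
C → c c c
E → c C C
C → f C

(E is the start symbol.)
LL(1) parsing maintains a stack (initially the start symbol over $) and the input. At each step: if the stack top is a terminal, match it against the current input token; if it is a non-terminal N, replace it with the RHS of M[N, lookahead] (the unique production whose predict set contains the lookahead).

Stack is shown with the top on the left.

Stack    Input    Action
------------------------
E $      n c , $  output E → n c ,
n c , $  n c , $  match 'n'
c , $    c , $    match 'c'
, $      , $      match ','
$        $        accept

The string is accepted.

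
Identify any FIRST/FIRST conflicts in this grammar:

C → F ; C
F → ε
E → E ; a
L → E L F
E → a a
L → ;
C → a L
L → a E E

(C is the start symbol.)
A FIRST/FIRST conflict occurs when two productions N → α and N → β for the same non-terminal have FIRST(α) ∩ FIRST(β) ≠ ∅ (with ε ∈ FIRST of a nullable right-hand side, so two nullable alternatives also conflict).

FIRST sets of the non-terminals at (or reachable through a nullable prefix from) the front of some alternative:
  FIRST(F) = { ε }
  FIRST(E) = { 'a' }

Productions for C:
  C → F ; C: FIRST = { ';' }
  C → a L: FIRST = { 'a' }
Productions for E:
  E → E ; a: FIRST = { 'a' }
  E → a a: FIRST = { 'a' }
Productions for L:
  L → E L F: FIRST = { 'a' }
  L → ;: FIRST = { ';' }
  L → a E E: FIRST = { 'a' }
F has only one production, so no FIRST/FIRST conflict is possible there.

Conflict for E: E → E ; a and E → a a
  Overlap: { 'a' }
Conflict for L: L → E L F and L → a E E
  Overlap: { 'a' }

Answer: Yes. E → E ';' a / E → a a on { 'a' }; L → E L F / L → a E E on { 'a' }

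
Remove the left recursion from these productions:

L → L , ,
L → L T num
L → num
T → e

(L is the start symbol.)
L is directly left-recursive. The standard transformation for
  A → A α₁ | ... | A α_m | β₁ | ... | β_n
is
  A  → β₁ A' | ... | β_n A'
  A' → α₁ A' | ... | α_m A' | ε

L → num becomes L → num L'
L → L , , becomes L' → , , L'
L → L T num becomes L' → T num L'
Add L' → ε

Productions for other non-terminals are unchanged:
  T → e

Resulting grammar:
L → num L'
L' → , , L'
L' → T num L'
L' → ε
T → e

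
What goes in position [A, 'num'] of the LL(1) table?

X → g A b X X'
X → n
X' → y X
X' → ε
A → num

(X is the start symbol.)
A → num

To find M[A, 'num'], we find productions for A where 'num' is in the predict set (PREDICT(N → α) = (FIRST(α) \ {ε}) ∪ (FOLLOW(N) if α ⇒* ε)).

A → num: PREDICT = { 'num' }
  'num' is in predict set, so this production goes in M[A, 'num']

M[A, 'num'] = A → num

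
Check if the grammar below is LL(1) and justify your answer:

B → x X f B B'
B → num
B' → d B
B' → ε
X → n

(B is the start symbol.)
A grammar is LL(1) if for each non-terminal N with multiple productions, the predict sets of those productions are pairwise disjoint, where PREDICT(N → α) = (FIRST(α) \ {ε}) ∪ (FOLLOW(N) if α ⇒* ε).

Relevant sets:
  FOLLOW(B') = { $, 'd' }

For B:
  PREDICT(B → x X f B B') = { 'x' }
  PREDICT(B → num) = { 'num' }
For B':
  PREDICT(B' → d B) = { 'd' }
  PREDICT(B' → ε) = { $, 'd' }
X has a single production, so nothing to check there.

Conflict found: Predict set conflict for B': { 'd' }
The grammar is NOT LL(1).

Answer: No. Predict set conflict for B': { 'd' }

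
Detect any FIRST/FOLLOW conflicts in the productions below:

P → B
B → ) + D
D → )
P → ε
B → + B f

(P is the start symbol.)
Nullable non-terminals: P.
FIRST sets used below: FIRST(B) = { ')', '+' }

P: nullable alternative(s) P → ε; FOLLOW(P) = { $ }
  P → B: FIRST \ {ε} = { ')', '+' } — disjoint from FOLLOW(P)
  P → ε: FIRST \ {ε} = { } — this is the only nullable alternative, skip

B, D have no nullable alternative, so no FIRST/FOLLOW check is needed there.

No FIRST/FOLLOW conflicts found.

Answer: No FIRST/FOLLOW conflicts.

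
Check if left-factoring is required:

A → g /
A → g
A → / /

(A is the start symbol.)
Yes, A has productions with common prefix 'g'

Left-factoring is needed when two productions for the same non-terminal
share a common prefix on the right-hand side.

Productions for A:
  A → g /
  A → g
  A → / /

Found common prefix 'g' in productions for A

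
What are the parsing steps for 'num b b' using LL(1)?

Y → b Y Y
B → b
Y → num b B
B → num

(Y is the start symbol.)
LL(1) parsing maintains a stack (initially the start symbol over $) and the input. At each step: if the stack top is a terminal, match it against the current input token; if it is a non-terminal N, replace it with the RHS of M[N, lookahead] (the unique production whose predict set contains the lookahead).

Stack is shown with the top on the left.

Stack      Input      Action
----------------------------
Y $        num b b $  output Y → num b B
num b B $  num b b $  match 'num'
b B $      b b $      match 'b'
B $        b $        output B → b
b $        b $        match 'b'
$          $          accept

The string is accepted.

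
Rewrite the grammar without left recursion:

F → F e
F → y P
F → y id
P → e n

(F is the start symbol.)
F → y P F'
F → y id F'
F' → e F'
F' → ε
P → e n

F is directly left-recursive. The standard transformation for
  A → A α₁ | ... | A α_m | β₁ | ... | β_n
is
  A  → β₁ A' | ... | β_n A'
  A' → α₁ A' | ... | α_m A' | ε

F → y P becomes F → y P F'
F → y id becomes F → y id F'
F → F e becomes F' → e F'
Add F' → ε

Productions for other non-terminals are unchanged:
  P → e n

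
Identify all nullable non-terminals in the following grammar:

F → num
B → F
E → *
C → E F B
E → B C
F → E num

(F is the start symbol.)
A non-terminal is nullable if it can derive ε (the empty string): either it has an ε-production, or it has a production whose right-hand side consists entirely of nullable non-terminals.

There are no ε-productions, so no non-terminal can derive ε.
No non-terminals are nullable.

Answer: None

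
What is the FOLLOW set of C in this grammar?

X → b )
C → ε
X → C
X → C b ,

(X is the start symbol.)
{ $, 'b' }

To compute FOLLOW(C), find every occurrence of C on a right-hand side N → α C β: add FIRST(β) \ {ε}, and if β is empty or nullable also add FOLLOW(N). Iterate to a fixed point.

In X → C: C is at the end, add FOLLOW(X)
In X → C b ,: C is followed by b ',', add FIRST(b ',') \ {ε} = { 'b' }

The FOLLOW sets referred to above (computed the same way, to a fixed point):
  FOLLOW(X) = { $ }

Taking the union: FOLLOW(C) = { $, 'b' }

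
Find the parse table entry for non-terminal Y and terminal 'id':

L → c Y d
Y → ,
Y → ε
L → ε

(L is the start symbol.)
To find M[Y, 'id'], we find productions for Y where 'id' is in the predict set (PREDICT(N → α) = (FIRST(α) \ {ε}) ∪ (FOLLOW(N) if α ⇒* ε)).

Relevant sets:
  FOLLOW(Y) = { 'd' }

Y → ,: PREDICT = { ',' }
Y → ε: PREDICT = { 'd' }

M[Y, 'id'] is empty (no production applies)

Answer: Empty (error entry)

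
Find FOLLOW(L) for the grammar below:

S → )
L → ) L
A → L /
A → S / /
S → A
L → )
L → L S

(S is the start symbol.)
To compute FOLLOW(L), find every occurrence of L on a right-hand side N → α L β: add FIRST(β) \ {ε}, and if β is empty or nullable also add FOLLOW(N). Iterate to a fixed point.

In L → ) L: L is at the end; this adds FOLLOW(L) to itself — nothing new
In A → L /: L is followed by '/', add FIRST('/') \ {ε} = { '/' }
In L → L S: L is followed by S, add FIRST(S) \ {ε} = { ')' }

Taking the union: FOLLOW(L) = { ')', '/' }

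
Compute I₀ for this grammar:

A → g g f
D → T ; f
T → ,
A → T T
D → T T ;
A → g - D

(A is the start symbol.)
First, augment the grammar with A' → A
I₀ = CLOSURE({ [A' → . A] }):
  [A' → . A] has the dot before A: add [A → . g g f], [A → . T T], [A → . g - D]
  [A → . T T] has the dot before T: add [T → . ,]
No further items can be added.

I₀ = { [A → . T T], [A → . g - D], [A → . g g f], [A' → . A], [T → . ,] }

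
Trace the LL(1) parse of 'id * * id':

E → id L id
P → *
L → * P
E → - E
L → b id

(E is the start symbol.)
Stack is shown with the top on the left.

Stack      Input        Action
------------------------------
E $        id * * id $  output E → id L id
id L id $  id * * id $  match 'id'
L id $     * * id $     output L → * P
* P id $   * * id $     match '*'
P id $     * id $       output P → *
* id $     * id $       match '*'
id $       id $         match 'id'
$          $            accept

The string is accepted.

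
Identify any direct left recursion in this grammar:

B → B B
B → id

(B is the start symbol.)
Yes, B is left-recursive

B → B B: LEFT RECURSIVE (starts with B)
B → id: starts with id

The grammar has direct left recursion on: B.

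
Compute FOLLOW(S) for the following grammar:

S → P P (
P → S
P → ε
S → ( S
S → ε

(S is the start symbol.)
{ $, '(' }

To compute FOLLOW(S), find every occurrence of S on a right-hand side N → α S β: add FIRST(β) \ {ε}, and if β is empty or nullable also add FOLLOW(N). Iterate to a fixed point.

S is the start symbol, so $ ∈ FOLLOW(S).
In P → S: S is at the end, add FOLLOW(P)
In S → ( S: S is at the end; this adds FOLLOW(S) to itself — nothing new

The FOLLOW sets referred to above (computed the same way, to a fixed point):
  FOLLOW(P) = { '(' }

Taking the union: FOLLOW(S) = { $, '(' }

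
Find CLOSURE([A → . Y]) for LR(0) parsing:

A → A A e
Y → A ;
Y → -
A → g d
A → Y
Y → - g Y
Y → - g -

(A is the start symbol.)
To compute CLOSURE, for each item [A → α.Bβ] where B is a non-terminal, add [B → .γ] for all productions B → γ; repeat for the newly added items until nothing changes.

Start with: [A → . Y]
  [A → . Y] has the dot before Y: add [Y → . A ;], [Y → . -], [Y → . - g Y], [Y → . - g -]
  [Y → . A ;] has the dot before A: add [A → . A A e], [A → . g d]
No further items can be added.

CLOSURE = { [A → . A A e], [A → . Y], [A → . g d], [Y → . - g -], [Y → . - g Y], [Y → . -], [Y → . A ;] }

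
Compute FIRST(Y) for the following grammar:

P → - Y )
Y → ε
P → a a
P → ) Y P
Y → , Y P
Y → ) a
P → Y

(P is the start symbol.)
{ ')', ',', ε }

To compute FIRST(Y), examine every production with Y on the left-hand side, reading each right-hand side left to right until a non-nullable symbol is reached.

From Y → ε:
  - ε-production, so ε ∈ FIRST(Y)
From Y → , Y P:
  - ',' is a terminal: add ',' and stop
From Y → ) a:
  - ')' is a terminal: add ')' and stop

Collecting: FIRST(Y) = { ')', ',', ε }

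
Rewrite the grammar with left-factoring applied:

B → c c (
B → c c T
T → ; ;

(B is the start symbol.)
Left-factoring transforms A → αβ₁ | αβ₂ into A → αA' and A' → β₁ | β₂
(α is the longest common prefix among the alternatives). Repeat until
no nonterminal has two alternatives with a common prefix.

Round 1: B has alternatives sharing prefix 'c c'. Introduce B': B → c c B'
  Add: B' → (
  Add: B' → T

No remaining common prefixes — done.

Resulting grammar:
B → c c B'
B' → (
B' → T
T → ; ;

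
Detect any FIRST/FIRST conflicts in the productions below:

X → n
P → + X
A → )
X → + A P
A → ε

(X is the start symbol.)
No FIRST/FIRST conflicts.

A FIRST/FIRST conflict occurs when two productions N → α and N → β for the same non-terminal have FIRST(α) ∩ FIRST(β) ≠ ∅ (with ε ∈ FIRST of a nullable right-hand side, so two nullable alternatives also conflict).

Productions for X:
  X → n: FIRST = { 'n' }
  X → + A P: FIRST = { '+' }
Productions for A:
  A → ): FIRST = { ')' }
  A → ε: FIRST = { ε }
P has only one production, so no FIRST/FIRST conflict is possible there.

All alternatives of each non-terminal have pairwise disjoint FIRST sets.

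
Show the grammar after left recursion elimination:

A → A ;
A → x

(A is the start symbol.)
A → x A'
A' → ; A'
A' → ε

A is directly left-recursive. The standard transformation for
  A → A α₁ | ... | A α_m | β₁ | ... | β_n
is
  A  → β₁ A' | ... | β_n A'
  A' → α₁ A' | ... | α_m A' | ε

A → x becomes A → x A'
A → A ; becomes A' → ; A'
Add A' → ε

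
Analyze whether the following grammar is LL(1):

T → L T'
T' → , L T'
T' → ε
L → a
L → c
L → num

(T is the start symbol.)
Yes, the grammar is LL(1).

A grammar is LL(1) if for each non-terminal N with multiple productions, the predict sets of those productions are pairwise disjoint, where PREDICT(N → α) = (FIRST(α) \ {ε}) ∪ (FOLLOW(N) if α ⇒* ε).

Relevant sets:
  FOLLOW(T') = { $ }

For T':
  PREDICT(T' → ',' L T') = { ',' }
  PREDICT(T' → ε) = { $ }
For L:
  PREDICT(L → a) = { 'a' }
  PREDICT(L → c) = { 'c' }
  PREDICT(L → num) = { 'num' }
T has a single production, so nothing to check there.

All predict sets are disjoint. The grammar IS LL(1).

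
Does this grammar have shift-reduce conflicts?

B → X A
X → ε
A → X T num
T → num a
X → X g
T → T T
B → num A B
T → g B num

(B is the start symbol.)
Augment with B' → B and build the canonical LR(0) collection (I0 = CLOSURE({[B' → . B]}), then GOTO on every symbol after a dot until no new states appear). It has 18 states:
  I0: { [B → . X A], [B → . num A B], [B' → . B], [X → . X g], [X → .] }  — shift, reduce
  I1: { [B' → B .] }  — accept
  I2: { [A → . X T num], [B → X . A], [X → . X g], [X → .], [X → X . g] }  — shift, reduce
  I3: { [A → . X T num], [B → num . A B], [X → . X g], [X → .] }  — reduce
  I4: { [B → . X A], [B → . num A B], [B → num A . B], [X → . X g], [X → .] }  — shift, reduce
  I5: { [A → X . T num], [T → . T T], [T → . g B num], [T → . num a], [X → X . g] }  — shift
  I6: { [A → X T . num], [T → . T T], [T → . g B num], [T → . num a], [T → T . T] }  — shift
  I7: { [B → . X A], [B → . num A B], [T → g . B num], [X → . X g], [X → .], [X → X g .] }  — shift, 2 reduces
  I8: { [T → num . a] }  — shift
  I9: { [T → num a .] }  — reduce
  I10: { [T → g B . num] }  — shift
  I11: { [T → g B num .] }  — reduce
  I12: { [T → . T T], [T → . g B num], [T → . num a], [T → T . T], [T → T T .] }  — shift, reduce
  I13: { [B → . X A], [B → . num A B], [T → g . B num], [X → . X g], [X → .] }  — shift, reduce
  I14: { [A → X T num .], [T → num . a] }  — shift, reduce
  I15: { [B → num A B .] }  — reduce
  I16: { [B → X A .] }  — reduce
  I17: { [X → X g .] }  — reduce

I0 contains reduce item [X → .] and shift item [B → . num A B] — shift-reduce conflict.
I2 contains reduce item [X → .] and shift item [X → X . g] — shift-reduce conflict.
I4 contains reduce item [X → .] and shift item [B → . num A B] — shift-reduce conflict.
I7 contains reduce items [X → .], [X → X g .] and shift item [B → . num A B] — shift-reduce conflict.
I12 contains reduce item [T → T T .] and shift items [T → . g B num], [T → . num a] — shift-reduce conflict.
I13 contains reduce item [X → .] and shift item [B → . num A B] — shift-reduce conflict.
I14 contains reduce item [A → X T num .] and shift item [T → num . a] — shift-reduce conflict.

Answer: Yes — I0: [X → .] vs [B → . num A B]; I2: [X → .] vs [X → X . g]; I4: [X → .] vs [B → . num A B]; I7: [X → .] vs [B → . num A B]; I12: [T → T T .] vs [T → . g B num]; I13: [X → .] vs [B → . num A B]; I14: [A → X T num .] vs [T → num . a]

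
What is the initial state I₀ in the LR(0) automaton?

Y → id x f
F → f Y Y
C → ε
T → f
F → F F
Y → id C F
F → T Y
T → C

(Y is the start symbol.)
First, augment the grammar with Y' → Y
I₀ = CLOSURE({ [Y' → . Y] }):
  [Y' → . Y] has the dot before Y: add [Y → . id x f], [Y → . id C F]
No further items can be added.

I₀ = { [Y → . id C F], [Y → . id x f], [Y' → . Y] }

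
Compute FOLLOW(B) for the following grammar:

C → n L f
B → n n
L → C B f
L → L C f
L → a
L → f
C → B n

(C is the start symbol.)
{ 'f', 'n' }

To compute FOLLOW(B), find every occurrence of B on a right-hand side N → α B β: add FIRST(β) \ {ε}, and if β is empty or nullable also add FOLLOW(N). Iterate to a fixed point.

In L → C B f: B is followed by f, add FIRST(f) \ {ε} = { 'f' }
In C → B n: B is followed by n, add FIRST(n) \ {ε} = { 'n' }

Taking the union: FOLLOW(B) = { 'f', 'n' }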